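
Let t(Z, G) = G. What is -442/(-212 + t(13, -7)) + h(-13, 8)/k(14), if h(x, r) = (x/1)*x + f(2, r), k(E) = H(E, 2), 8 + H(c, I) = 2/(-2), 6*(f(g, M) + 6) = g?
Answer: -31792/1971 ≈ -16.130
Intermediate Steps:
f(g, M) = -6 + g/6
H(c, I) = -9 (H(c, I) = -8 + 2/(-2) = -8 + 2*(-½) = -8 - 1 = -9)
k(E) = -9
h(x, r) = -17/3 + x² (h(x, r) = (x/1)*x + (-6 + (⅙)*2) = (x*1)*x + (-6 + ⅓) = x*x - 17/3 = x² - 17/3 = -17/3 + x²)
-442/(-212 + t(13, -7)) + h(-13, 8)/k(14) = -442/(-212 - 7) + (-17/3 + (-13)²)/(-9) = -442/(-219) + (-17/3 + 169)*(-⅑) = -442*(-1/219) + (490/3)*(-⅑) = 442/219 - 490/27 = -31792/1971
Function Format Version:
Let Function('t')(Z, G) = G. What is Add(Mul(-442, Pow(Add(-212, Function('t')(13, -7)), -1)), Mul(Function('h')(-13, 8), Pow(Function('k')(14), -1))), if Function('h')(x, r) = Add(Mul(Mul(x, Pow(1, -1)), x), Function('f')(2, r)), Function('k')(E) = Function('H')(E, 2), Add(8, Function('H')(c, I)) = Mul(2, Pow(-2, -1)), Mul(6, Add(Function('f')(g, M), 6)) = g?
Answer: Rational(-31792, 1971) ≈ -16.130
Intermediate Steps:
Function('f')(g, M) = Add(-6, Mul(Rational(1, 6), g))
Function('H')(c, I) = -9 (Function('H')(c, I) = Add(-8, Mul(2, Pow(-2, -1))) = Add(-8, Mul(2, Rational(-1, 2))) = Add(-8, -1) = -9)
Function('k')(E) = -9
Function('h')(x, r) = Add(Rational(-17, 3), Pow(x, 2)) (Function('h')(x, r) = Add(Mul(Mul(x, Pow(1, -1)), x), Add(-6, Mul(Rational(1, 6), 2))) = Add(Mul(Mul(x, 1), x), Add(-6, Rational(1, 3))) = Add(Mul(x, x), Rational(-17, 3)) = Add(Pow(x, 2), Rational(-17, 3)) = Add(Rational(-17, 3), Pow(x, 2)))
Add(Mul(-442, Pow(Add(-212, Function('t')(13, -7)), -1)), Mul(Function('h')(-13, 8), Pow(Function('k')(14), -1))) = Add(Mul(-442, Pow(Add(-212, -7), -1)), Mul(Add(Rational(-17, 3), Pow(-13, 2)), Pow(-9, -1))) = Add(Mul(-442, Pow(-219, -1)), Mul(Add(Rational(-17, 3), 169), Rational(-1, 9))) = Add(Mul(-442, Rational(-1, 219)), Mul(Rational(490, 3), Rational(-1, 9))) = Add(Rational(442, 219), Rational(-490, 27)) = Rational(-31792, 1971)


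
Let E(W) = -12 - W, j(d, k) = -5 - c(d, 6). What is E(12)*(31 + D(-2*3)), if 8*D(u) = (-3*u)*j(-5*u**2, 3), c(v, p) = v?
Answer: -10194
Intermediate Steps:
j(d, k) = -5 - d
D(u) = -3*u*(-5 + 5*u**2)/8 (D(u) = ((-3*u)*(-5 - (-5)*u**2))/8 = ((-3*u)*(-5 + 5*u**2))/8 = (-3*u*(-5 + 5*u**2))/8 = -3*u*(-5 + 5*u**2)/8)
E(12)*(31 + D(-2*3)) = (-12 - 1*12)*(31 + 15*(-2*3)*(1 - (-2*3)**2)/8) = (-12 - 12)*(31 + (15/8)*(-6)*(1 - 1*(-6)**2)) = -24*(31 + (15/8)*(-6)*(1 - 1*36)) = -24*(31 + (15/8)*(-6)*(1 - 36)) = -24*(31 + (15/8)*(-6)*(-35)) = -24*(31 + 1575/4) = -24*1699/4 = -10194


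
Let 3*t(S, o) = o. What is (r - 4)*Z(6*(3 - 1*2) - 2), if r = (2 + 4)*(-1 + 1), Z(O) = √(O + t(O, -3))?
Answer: -4*√3 ≈ -6.9282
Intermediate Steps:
t(S, o) = o/3
Z(O) = √(-1 + O) (Z(O) = √(O + (⅓)*(-3)) = √(O - 1) = √(-1 + O))
r = 0 (r = 6*0 = 0)
(r - 4)*Z(6*(3 - 1*2) - 2) = (0 - 4)*√(-1 + (6*(3 - 1*2) - 2)) = -4*√(-1 + (6*(3 - 2) - 2)) = -4*√(-1 + (6*1 - 2)) = -4*√(-1 + (6 - 2)) = -4*√(-1 + 4) = -4*√3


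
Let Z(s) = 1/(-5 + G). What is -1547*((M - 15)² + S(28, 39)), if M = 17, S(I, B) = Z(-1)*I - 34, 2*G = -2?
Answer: 160888/3 ≈ 53629.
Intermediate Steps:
G = -1 (G = (½)*(-2) = -1)
Z(s) = -⅙ (Z(s) = 1/(-5 - 1) = 1/(-6) = -⅙)
S(I, B) = -34 - I/6 (S(I, B) = -I/6 - 34 = -34 - I/6)
-1547*((M - 15)² + S(28, 39)) = -1547*((17 - 15)² + (-34 - ⅙*28)) = -1547*(2² + (-34 - 14/3)) = -1547*(4 - 116/3) = -1547*(-104/3) = 160888/3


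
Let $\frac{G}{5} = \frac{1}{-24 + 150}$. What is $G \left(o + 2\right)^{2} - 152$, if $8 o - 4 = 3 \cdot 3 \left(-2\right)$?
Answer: $- \frac{306427}{2016} \approx -152.0$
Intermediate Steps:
$o = - \frac{7}{4}$ ($o = \frac{1}{2} + \frac{3 \cdot 3 \left(-2\right)}{8} = \frac{1}{2} + \frac{9 \left(-2\right)}{8} = \frac{1}{2} + \frac{1}{8} \left(-18\right) = \frac{1}{2} - \frac{9}{4} = - \frac{7}{4} \approx -1.75$)
$G = \frac{5}{126}$ ($G = \frac{5}{-24 + 150} = \frac{5}{126} \approx 0.039683$)
$G \left(o + 2\right)^{2} - 152 = \frac{5 \left(- \frac{7}{4} + 2\right)^{2}}{126} - 152 = \frac{5}{126 \cdot 16} - 152 = \frac{5}{126} \cdot \frac{1}{16} - 152 = \frac{5}{2016} - 152 = - \frac{306427}{2016}$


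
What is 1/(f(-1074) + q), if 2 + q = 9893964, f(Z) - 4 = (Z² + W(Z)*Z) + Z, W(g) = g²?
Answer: -1/1227786856 ≈ -8.1447e-10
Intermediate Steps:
f(Z) = 4 + Z + Z² + Z³ (f(Z) = 4 + ((Z² + Z²*Z) + Z) = 4 + ((Z² + Z³) + Z) = 4 + (Z + Z² + Z³) = 4 + Z + Z² + Z³)
q = 9893962 (q = -2 + 9893964 = 9893962)
1/(f(-1074) + q) = 1/((4 - 1074 + (-1074)² + (-1074)³) + 9893962) = 1/((4 - 1074 + 1153476 - 1238833224) + 9893962) = 1/(-1237680818 + 9893962) = 1/(-1227786856) = -1/1227786856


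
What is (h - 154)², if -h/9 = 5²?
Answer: 143641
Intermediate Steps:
h = -225 (h = -9*5² = -9*25 = -225)
(h - 154)² = (-225 - 154)² = (-379)² = 143641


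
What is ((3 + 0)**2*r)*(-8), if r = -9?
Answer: 648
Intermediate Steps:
((3 + 0)**2*r)*(-8) = ((3 + 0)**2*(-9))*(-8) = (3**2*(-9))*(-8) = (9*(-9))*(-8) = -81*(-8) = 648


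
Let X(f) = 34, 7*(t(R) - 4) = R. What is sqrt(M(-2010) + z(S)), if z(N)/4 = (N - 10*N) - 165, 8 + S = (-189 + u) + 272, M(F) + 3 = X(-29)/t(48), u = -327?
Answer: sqrt(12147118)/38 ≈ 91.718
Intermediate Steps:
t(R) = 4 + R/7
M(F) = 5/38 (M(F) = -3 + 34/(4 + (1/7)*48) = -3 + 34/(4 + 48/7) = -3 + 34/(76/7) = -3 + 34*(7/76) = -3 + 119/38 = 5/38)
S = -252 (S = -8 + ((-189 - 327) + 272) = -8 + (-516 + 272) = -8 - 244 = -252)
z(N) = -660 - 36*N (z(N) = 4*((N - 10*N) - 165) = 4*(-9*N - 165) = 4*(-165 - 9*N) = -660 - 36*N)
sqrt(M(-2010) + z(S)) = sqrt(5/38 + (-660 - 36*(-252))) = sqrt(5/38 + (-660 + 9072)) = sqrt(5/38 + 8412) = sqrt(319661/38) = sqrt(12147118)/38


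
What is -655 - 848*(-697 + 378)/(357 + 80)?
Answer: -15723/437 ≈ -35.979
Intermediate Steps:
-655 - 848*(-697 + 378)/(357 + 80) = -655 - (-270512)/437 = -655 - 848*(-319/437) = -655 + 270512/437 = -15723/437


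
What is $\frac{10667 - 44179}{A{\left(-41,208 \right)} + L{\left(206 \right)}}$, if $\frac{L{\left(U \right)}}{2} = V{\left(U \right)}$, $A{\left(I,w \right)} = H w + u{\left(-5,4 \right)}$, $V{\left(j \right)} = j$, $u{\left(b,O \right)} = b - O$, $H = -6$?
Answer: $\frac{33512}{845} \approx 39.659$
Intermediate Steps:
$A{\left(I,w \right)} = -9 - 6 w$ ($A{\left(I,w \right)} = - 6 w - 9 = -9 - 6 w$)
$L{\left(U \right)} = 2 U$
$\frac{10667 - 44179}{A{\left(-41,208 \right)} + L{\left(206 \right)}} = \frac{10667 - 44179}{\left(-9 - 1248\right) + 2 \cdot 206} = - \frac{33512}{\left(-9 - 1248\right) + 412} = - \frac{33512}{-1257 + 412} = - \frac{33512}{-845} = \left(-33512\right) \left(- \frac{1}{845}\right) = \frac{33512}{845}$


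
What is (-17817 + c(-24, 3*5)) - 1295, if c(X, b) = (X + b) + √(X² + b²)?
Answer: -19121 + 3*√89 ≈ -19093.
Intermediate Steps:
c(X, b) = X + b + √(X² + b²)
(-17817 + c(-24, 3*5)) - 1295 = (-17817 + (-24 + 3*5 + √((-24)² + (3*5)²))) - 1295 = (-17817 + (-24 + 15 + √(576 + 15²))) - 1295 = (-17817 + (-24 + 15 + √(576 + 225))) - 1295 = (-17817 + (-24 + 15 + √801)) - 1295 = (-17817 + (-24 + 15 + 3*√89)) - 1295 = (-17817 + (-9 + 3*√89)) - 1295 = (-17826 + 3*√89) - 1295 = -19121 + 3*√89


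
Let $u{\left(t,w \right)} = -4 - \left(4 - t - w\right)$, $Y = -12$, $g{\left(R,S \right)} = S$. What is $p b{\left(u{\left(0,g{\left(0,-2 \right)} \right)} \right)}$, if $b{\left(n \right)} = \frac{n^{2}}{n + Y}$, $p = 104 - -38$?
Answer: $- \frac{7100}{11} \approx -645.45$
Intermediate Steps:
$p = 142$ ($p = 104 + 38 = 142$)
$u{\left(t,w \right)} = -8 + t + w$ ($u{\left(t,w \right)} = -4 + \left(-4 + t + w\right) = -8 + t + w$)
$b{\left(n \right)} = \frac{n^{2}}{-12 + n}$ ($b{\left(n \right)} = \frac{n^{2}}{n - 12} = \frac{n^{2}}{-12 + n}$)
$p b{\left(u{\left(0,g{\left(0,-2 \right)} \right)} \right)} = 142 \frac{\left(-8 + 0 - 2\right)^{2}}{-12 - 10} = 142 \frac{\left(-10\right)^{2}}{-12 - 10} = 142 \frac{100}{-22} = 142 \cdot 100 \left(- \frac{1}{22}\right) = 142 \left(- \frac{50}{11}\right) = - \frac{7100}{11}$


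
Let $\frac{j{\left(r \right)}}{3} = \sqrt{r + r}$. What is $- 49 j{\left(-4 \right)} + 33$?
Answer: $33 - 294 i \sqrt{2} \approx 33.0 - 415.78 i$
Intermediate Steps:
$j{\left(r \right)} = 3 \sqrt{2} \sqrt{r}$ ($j{\left(r \right)} = 3 \sqrt{r + r} = 3 \sqrt{2 r} = 3 \sqrt{2} \sqrt{r}$)
$- 49 j{\left(-4 \right)} + 33 = - 49 \cdot 3 \sqrt{2} \sqrt{-4} + 33 = - 49 \cdot 3 \sqrt{2} \cdot 2 i + 33 = - 49 \cdot 6 i \sqrt{2} + 33 = - 294 i \sqrt{2} + 33 = 33 - 294 i \sqrt{2}$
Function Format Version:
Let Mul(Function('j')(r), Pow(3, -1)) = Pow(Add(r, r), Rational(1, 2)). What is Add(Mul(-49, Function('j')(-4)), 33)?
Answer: Add(33, Mul(-294, I, Pow(2, Rational(1, 2)))) ≈ Add(33.000, Mul(-415.78, I))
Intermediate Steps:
Function('j')(r) = Mul(3, Pow(2, Rational(1, 2)), Pow(r, Rational(1, 2))) (Function('j')(r) = Mul(3, Pow(Add(r, r), Rational(1, 2))) = Mul(3, Pow(Mul(2, r), Rational(1, 2))) = Mul(3, Mul(Pow(2, Rational(1, 2)), Pow(r, Rational(1, 2)))) = Mul(3, Pow(2, Rational(1, 2)), Pow(r, Rational(1, 2))))
Add(Mul(-49, Function('j')(-4)), 33) = Add(Mul(-49, Mul(3, Pow(2, Rational(1, 2)), Pow(-4, Rational(1, 2)))), 33) = Add(Mul(-49, Mul(3, Pow(2, Rational(1, 2)), Mul(2, I))), 33) = Add(Mul(-49, Mul(6, I, Pow(2, Rational(1, 2)))), 33) = Add(Mul(-294, I, Pow(2, Rational(1, 2))), 33) = Add(33, Mul(-294, I, Pow(2, Rational(1, 2))))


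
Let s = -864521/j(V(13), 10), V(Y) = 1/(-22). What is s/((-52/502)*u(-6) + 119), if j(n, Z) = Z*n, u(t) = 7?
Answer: 340991783/21205 ≈ 16081.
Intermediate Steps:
V(Y) = -1/22
s = 9509731/5 (s = -864521/(10*(-1/22)) = -864521/(-5/11) = -864521*(-11/5) = 9509731/5 ≈ 1.9019e+6)
s/((-52/502)*u(-6) + 119) = 9509731/(5*(-52/502*7 + 119)) = 9509731/(5*(-52*1/502*7 + 119)) = 9509731/(5*(-26/251*7 + 119)) = 9509731/(5*(-182/251 + 119)) = 9509731/(5*(29687/251)) = (9509731/5)*(251/29687) = 340991783/21205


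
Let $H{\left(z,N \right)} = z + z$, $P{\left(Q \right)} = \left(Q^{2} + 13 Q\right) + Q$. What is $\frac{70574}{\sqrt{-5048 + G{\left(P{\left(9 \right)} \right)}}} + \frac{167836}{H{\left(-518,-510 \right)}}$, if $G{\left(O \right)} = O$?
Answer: $- \frac{41959}{259} - \frac{70574 i \sqrt{4841}}{4841} \approx -162.0 - 1014.3 i$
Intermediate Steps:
$P{\left(Q \right)} = Q^{2} + 14 Q$
$H{\left(z,N \right)} = 2 z$
$\frac{70574}{\sqrt{-5048 + G{\left(P{\left(9 \right)} \right)}}} + \frac{167836}{H{\left(-518,-510 \right)}} = \frac{70574}{\sqrt{-5048 + 9 \left(14 + 9\right)}} + \frac{167836}{2 \left(-518\right)} = \frac{70574}{\sqrt{-5048 + 9 \cdot 23}} + \frac{167836}{-1036} = \frac{70574}{\sqrt{-5048 + 207}} + 167836 \left(- \frac{1}{1036}\right) = \frac{70574}{\sqrt{-4841}} - \frac{41959}{259} = \frac{70574}{i \sqrt{4841}} - \frac{41959}{259} = 70574 \left(- \frac{i \sqrt{4841}}{4841}\right) - \frac{41959}{259} = - \frac{70574 i \sqrt{4841}}{4841} - \frac{41959}{259} = - \frac{41959}{259} - \frac{70574 i \sqrt{4841}}{4841}$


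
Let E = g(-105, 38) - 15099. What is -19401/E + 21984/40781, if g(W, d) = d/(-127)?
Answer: 142638167211/78202094191 ≈ 1.8240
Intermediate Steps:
g(W, d) = -d/127 (g(W, d) = d*(-1/127) = -d/127)
E = -1917611/127 (E = -1/127*38 - 15099 = -38/127 - 15099 = -1917611/127 ≈ -15099.)
-19401/E + 21984/40781 = -19401/(-1917611/127) + 21984/40781 = -19401*(-127/1917611) + 21984*(1/40781) = 2463927/1917611 + 21984/40781 = 142638167211/78202094191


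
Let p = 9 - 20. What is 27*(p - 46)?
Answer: -1539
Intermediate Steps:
p = -11
27*(p - 46) = 27*(-11 - 46) = 27*(-57) = -1539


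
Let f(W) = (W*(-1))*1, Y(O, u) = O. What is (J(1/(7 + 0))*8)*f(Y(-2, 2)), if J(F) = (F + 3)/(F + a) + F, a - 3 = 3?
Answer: 3152/301 ≈ 10.472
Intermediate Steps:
a = 6 (a = 3 + 3 = 6)
f(W) = -W (f(W) = -W*1 = -W)
J(F) = F + (3 + F)/(6 + F) (J(F) = (F + 3)/(F + 6) + F = (3 + F)/(6 + F) + F = F + (3 + F)/(6 + F))
(J(1/(7 + 0))*8)*f(Y(-2, 2)) = (((3 + (1/(7 + 0))**2 + 7/(7 + 0))/(6 + 1/(7 + 0)))*8)*(-1*(-2)) = (((3 + (1/7)**2 + 7/7)/(6 + 1/7))*8)*2 = (((3 + (1/7)**2 + 7*(1/7))/(6 + 1/7))*8)*2 = (((3 + 1/49 + 1)/(43/7))*8)*2 = (((7/43)*(197/49))*8)*2 = ((197/301)*8)*2 = (1576/301)*2 = 3152/301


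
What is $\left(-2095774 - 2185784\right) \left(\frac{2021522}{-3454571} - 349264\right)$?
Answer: $\frac{5165953654499200428}{3454571} \approx 1.4954 \cdot 10^{12}$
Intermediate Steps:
$\left(-2095774 - 2185784\right) \left(\frac{2021522}{-3454571} - 349264\right) = - 4281558 \left(2021522 \left(- \frac{1}{3454571}\right) - 349264\right) = - 4281558 \left(- \frac{2021522}{3454571} - 349264\right) = \left(-4281558\right) \left(- \frac{1206559307266}{3454571}\right) = \frac{5165953654499200428}{3454571}$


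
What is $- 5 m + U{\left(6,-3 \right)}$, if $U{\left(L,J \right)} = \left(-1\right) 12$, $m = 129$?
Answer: $-657$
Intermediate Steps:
$U{\left(L,J \right)} = -12$
$- 5 m + U{\left(6,-3 \right)} = \left(-5\right) 129 - 12 = -645 - 12 = -657$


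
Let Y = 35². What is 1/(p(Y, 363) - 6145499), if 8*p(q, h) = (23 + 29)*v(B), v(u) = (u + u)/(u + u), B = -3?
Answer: -2/12290985 ≈ -1.6272e-7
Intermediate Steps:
v(u) = 1 (v(u) = (2*u)/((2*u)) = (2*u)*(1/(2*u)) = 1)
Y = 1225
p(q, h) = 13/2 (p(q, h) = ((23 + 29)*1)/8 = (52*1)/8 = (⅛)*52 = 13/2)
1/(p(Y, 363) - 6145499) = 1/(13/2 - 6145499) = 1/(-12290985/2) = -2/12290985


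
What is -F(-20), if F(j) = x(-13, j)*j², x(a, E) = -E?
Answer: -8000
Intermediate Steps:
F(j) = -j³ (F(j) = (-j)*j² = -j³)
-F(-20) = -(-1)*(-20)³ = -(-1)*(-8000) = -1*8000 = -8000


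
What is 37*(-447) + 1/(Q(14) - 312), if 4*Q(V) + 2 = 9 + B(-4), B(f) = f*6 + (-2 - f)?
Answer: -20888761/1263 ≈ -16539.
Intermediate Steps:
B(f) = -2 + 5*f (B(f) = 6*f + (-2 - f) = -2 + 5*f)
Q(V) = -15/4 (Q(V) = -1/2 + (9 + (-2 + 5*(-4)))/4 = -1/2 + (9 + (-2 - 20))/4 = -1/2 + (9 - 22)/4 = -1/2 + (1/4)*(-13) = -1/2 - 13/4 = -15/4)
37*(-447) + 1/(Q(14) - 312) = 37*(-447) + 1/(-15/4 - 312) = -16539 + 1/(-1263/4) = -16539 - 4/1263 = -20888761/1263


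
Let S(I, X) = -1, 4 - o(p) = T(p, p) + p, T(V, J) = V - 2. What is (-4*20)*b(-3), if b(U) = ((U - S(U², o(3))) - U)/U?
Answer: 80/3 ≈ 26.667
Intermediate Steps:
T(V, J) = -2 + V
o(p) = 6 - 2*p (o(p) = 4 - ((-2 + p) + p) = 4 - (-2 + 2*p) = 4 + (2 - 2*p) = 6 - 2*p)
b(U) = 1/U (b(U) = ((U - 1*(-1)) - U)/U = ((U + 1) - U)/U = ((1 + U) - U)/U = 1/U)
(-4*20)*b(-3) = -4*20/(-3) = -80*(-⅓) = 80/3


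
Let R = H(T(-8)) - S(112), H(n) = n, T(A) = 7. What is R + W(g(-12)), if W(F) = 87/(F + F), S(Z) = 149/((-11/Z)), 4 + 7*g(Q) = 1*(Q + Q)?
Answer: 133163/88 ≈ 1513.2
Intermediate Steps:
g(Q) = -4/7 + 2*Q/7 (g(Q) = -4/7 + (1*(Q + Q))/7 = -4/7 + (1*(2*Q))/7 = -4/7 + (2*Q)/7 = -4/7 + 2*Q/7)
S(Z) = -149*Z/11 (S(Z) = 149*(-Z/11) = -149*Z/11)
W(F) = 87/(2*F) (W(F) = 87/((2*F)) = 87*(1/(2*F)) = 87/(2*F))
R = 16765/11 (R = 7 - (-149)*112/11 = 7 - 1*(-16688/11) = 7 + 16688/11 = 16765/11 ≈ 1524.1)
R + W(g(-12)) = 16765/11 + 87/(2*(-4/7 + (2/7)*(-12))) = 16765/11 + 87/(2*(-4/7 - 24/7)) = 16765/11 + (87/2)/(-4) = 16765/11 + (87/2)*(-¼) = 16765/11 - 87/8 = 133163/88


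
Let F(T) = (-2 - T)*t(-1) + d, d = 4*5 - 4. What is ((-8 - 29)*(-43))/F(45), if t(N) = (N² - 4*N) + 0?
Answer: -1591/219 ≈ -7.2648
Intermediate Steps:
d = 16 (d = 20 - 4 = 16)
t(N) = N² - 4*N
F(T) = 6 - 5*T (F(T) = (-2 - T)*(-(-4 - 1)) + 16 = (-2 - T)*(-1*(-5)) + 16 = (-2 - T)*5 + 16 = (-10 - 5*T) + 16 = 6 - 5*T)
((-8 - 29)*(-43))/F(45) = ((-8 - 29)*(-43))/(6 - 5*45) = (-37*(-43))/(6 - 225) = 1591/(-219) = 1591*(-1/219) = -1591/219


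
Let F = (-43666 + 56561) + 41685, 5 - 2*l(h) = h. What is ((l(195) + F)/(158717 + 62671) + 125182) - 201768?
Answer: -16955166883/221388 ≈ -76586.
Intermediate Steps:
l(h) = 5/2 - h/2
F = 54580 (F = 12895 + 41685 = 54580)
((l(195) + F)/(158717 + 62671) + 125182) - 201768 = (((5/2 - 1/2*195) + 54580)/(158717 + 62671) + 125182) - 201768 = (((5/2 - 195/2) + 54580)/221388 + 125182) - 201768 = ((-95 + 54580)*(1/221388) + 125182) - 201768 = (54485*(1/221388) + 125182) - 201768 = (54485/221388 + 125182) - 201768 = 27713847101/221388 - 201768 = -16955166883/221388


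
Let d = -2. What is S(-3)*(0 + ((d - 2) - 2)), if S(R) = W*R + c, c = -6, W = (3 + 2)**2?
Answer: 486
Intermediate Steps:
W = 25 (W = 5**2 = 25)
S(R) = -6 + 25*R (S(R) = 25*R - 6 = -6 + 25*R)
S(-3)*(0 + ((d - 2) - 2)) = (-6 + 25*(-3))*(0 + ((-2 - 2) - 2)) = (-6 - 75)*(0 + (-4 - 2)) = -81*(0 - 6) = -81*(-6) = 486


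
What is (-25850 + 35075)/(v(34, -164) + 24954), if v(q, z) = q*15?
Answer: 3075/8488 ≈ 0.36228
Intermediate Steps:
v(q, z) = 15*q
(-25850 + 35075)/(v(34, -164) + 24954) = (-25850 + 35075)/(15*34 + 24954) = 9225/(510 + 24954) = 9225/25464 = 9225*(1/25464) = 3075/8488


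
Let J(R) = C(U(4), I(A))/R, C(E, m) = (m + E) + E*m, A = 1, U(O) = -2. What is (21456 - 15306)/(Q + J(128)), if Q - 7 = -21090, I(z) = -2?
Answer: -6150/21083 ≈ -0.29170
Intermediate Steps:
Q = -21083 (Q = 7 - 21090 = -21083)
C(E, m) = E + m + E*m (C(E, m) = (E + m) + E*m = E + m + E*m)
J(R) = 0 (J(R) = (-2 - 2 - 2*(-2))/R = (-2 - 2 + 4)/R = 0/R = 0)
(21456 - 15306)/(Q + J(128)) = (21456 - 15306)/(-21083 + 0) = 6150/(-21083) = 6150*(-1/21083) = -6150/21083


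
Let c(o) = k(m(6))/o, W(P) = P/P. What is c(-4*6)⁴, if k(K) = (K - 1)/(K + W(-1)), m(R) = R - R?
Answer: 1/331776 ≈ 3.0141e-6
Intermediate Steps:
W(P) = 1
m(R) = 0
k(K) = (-1 + K)/(1 + K) (k(K) = (K - 1)/(K + 1) = (-1 + K)/(1 + K))
c(o) = -1/o (c(o) = ((-1 + 0)/(1 + 0))/o = (-1/1)/o = (1*(-1))/o = -1/o)
c(-4*6)⁴ = (-1/((-4*6)))⁴ = (-1/(-24))⁴ = (-1*(-1/24))⁴ = (1/24)⁴ = 1/331776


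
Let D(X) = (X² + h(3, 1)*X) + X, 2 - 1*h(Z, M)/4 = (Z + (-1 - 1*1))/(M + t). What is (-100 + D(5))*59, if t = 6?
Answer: -13570/7 ≈ -1938.6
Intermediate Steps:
h(Z, M) = 8 - 4*(-2 + Z)/(6 + M) (h(Z, M) = 8 - 4*(Z + (-1 - 1*1))/(M + 6) = 8 - 4*(Z + (-1 - 1))/(6 + M) = 8 - 4*(Z - 2)/(6 + M) = 8 - 4*(-2 + Z)/(6 + M))
D(X) = X² + 59*X/7 (D(X) = (X² + (4*(14 - 1*3 + 2*1)/(6 + 1))*X) + X = (X² + (4*(14 - 3 + 2)/7)*X) + X = (X² + (4*(⅐)*13)*X) + X = (X² + 52*X/7) + X = X² + 59*X/7)
(-100 + D(5))*59 = (-100 + (⅐)*5*(59 + 7*5))*59 = (-100 + (⅐)*5*(59 + 35))*59 = (-100 + (⅐)*5*94)*59 = (-100 + 470/7)*59 = -230/7*59 = -13570/7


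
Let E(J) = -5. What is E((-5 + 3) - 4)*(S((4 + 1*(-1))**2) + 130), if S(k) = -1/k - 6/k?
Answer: -5815/9 ≈ -646.11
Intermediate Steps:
S(k) = -7/k
E((-5 + 3) - 4)*(S((4 + 1*(-1))**2) + 130) = -5*(-7/(4 + 1*(-1))**2 + 130) = -5*(-7/(4 - 1)**2 + 130) = -5*(-7/(3**2) + 130) = -5*(-7/9 + 130) = -5*1163/9 = -5815/9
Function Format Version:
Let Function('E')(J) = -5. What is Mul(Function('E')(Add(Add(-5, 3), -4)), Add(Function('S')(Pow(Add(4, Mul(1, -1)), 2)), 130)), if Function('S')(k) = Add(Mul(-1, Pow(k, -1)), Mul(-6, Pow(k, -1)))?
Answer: Rational(-5815, 9) ≈ -646.11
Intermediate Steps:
Function('S')(k) = Mul(-7, Pow(k, -1))
Mul(Function('E')(Add(Add(-5, 3), -4)), Add(Function('S')(Pow(Add(4, Mul(1, -1)), 2)), 130)) = Mul(-5, Add(Mul(-7, Pow(Pow(Add(4, Mul(1, -1)), 2), -1)), 130)) = Mul(-5, Add(Mul(-7, Pow(Pow(Add(4, -1), 2), -1)), 130)) = Mul(-5, Add(Mul(-7, Pow(Pow(3, 2), -1)), 130)) = Mul(-5, Add(Mul(-7, Pow(9, -1)), 130)) = Mul(-5, Add(Mul(-7, Rational(1, 9)), 130)) = Mul(-5, Add(Rational(-7, 9), 130)) = Mul(-5, Rational(1163, 9)) = Rational(-5815, 9)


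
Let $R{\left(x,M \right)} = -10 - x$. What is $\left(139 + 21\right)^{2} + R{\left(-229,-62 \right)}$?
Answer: $25819$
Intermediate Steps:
$\left(139 + 21\right)^{2} + R{\left(-229,-62 \right)} = \left(139 + 21\right)^{2} - -219 = 160^{2} + \left(-10 + 229\right) = 25600 + 219 = 25819$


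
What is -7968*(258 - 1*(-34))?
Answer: -2326656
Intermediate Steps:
-7968*(258 - 1*(-34)) = -7968*(258 + 34) = -7968*292 = -2326656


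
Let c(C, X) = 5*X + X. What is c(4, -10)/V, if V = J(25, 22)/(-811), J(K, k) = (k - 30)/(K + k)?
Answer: -571755/2 ≈ -2.8588e+5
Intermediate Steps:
c(C, X) = 6*X
J(K, k) = (-30 + k)/(K + k)
V = 8/38117 (V = ((-30 + 22)/(25 + 22))/(-811) = (-8/47)*(-1/811) = ((1/47)*(-8))*(-1/811) = -8/47*(-1/811) = 8/38117 ≈ 0.00020988)
c(4, -10)/V = (6*(-10))/(8/38117) = -60*38117/8 = -571755/2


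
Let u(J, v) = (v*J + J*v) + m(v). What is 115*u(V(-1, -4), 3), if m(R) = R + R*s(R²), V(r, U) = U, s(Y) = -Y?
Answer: -5520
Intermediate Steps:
m(R) = R - R³ (m(R) = R + R*(-R²) = R - R³)
u(J, v) = v - v³ + 2*J*v (u(J, v) = (v*J + J*v) + (v - v³) = (J*v + J*v) + (v - v³) = 2*J*v + (v - v³) = v - v³ + 2*J*v)
115*u(V(-1, -4), 3) = 115*(3*(1 - 1*3² + 2*(-4))) = 115*(3*(1 - 1*9 - 8)) = 115*(3*(1 - 9 - 8)) = 115*(3*(-16)) = 115*(-48) = -5520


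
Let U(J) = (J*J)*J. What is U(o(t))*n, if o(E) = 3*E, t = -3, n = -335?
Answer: 244215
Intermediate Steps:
U(J) = J**3 (U(J) = J**2*J = J**3)
U(o(t))*n = (3*(-3))**3*(-335) = (-9)**3*(-335) = -729*(-335) = 244215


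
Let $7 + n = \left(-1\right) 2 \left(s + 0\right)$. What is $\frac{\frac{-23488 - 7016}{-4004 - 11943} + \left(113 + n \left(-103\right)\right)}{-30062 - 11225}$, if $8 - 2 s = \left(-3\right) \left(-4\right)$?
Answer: $- \frac{6760138}{658403789} \approx -0.010267$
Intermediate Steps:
$s = -2$ ($s = 4 - \frac{\left(-3\right) \left(-4\right)}{2} = 4 - 6 = -2$)
$n = -3$ ($n = -7 + \left(-1\right) 2 \left(-2 + 0\right) = -7 - -4 = -7 + 4 = -3$)
$\frac{\frac{-23488 - 7016}{-4004 - 11943} + \left(113 + n \left(-103\right)\right)}{-30062 - 11225} = \frac{\frac{-23488 - 7016}{-4004 - 11943} + \left(113 - -309\right)}{-30062 - 11225} = \frac{- \frac{30504}{-15947} + \left(113 + 309\right)}{-41287} = \left(\left(-30504\right) \left(- \frac{1}{15947}\right) + 422\right) \left(- \frac{1}{41287}\right) = \left(\frac{30504}{15947} + 422\right) \left(- \frac{1}{41287}\right) = \frac{6760138}{15947} \left(- \frac{1}{41287}\right) = - \frac{6760138}{658403789}$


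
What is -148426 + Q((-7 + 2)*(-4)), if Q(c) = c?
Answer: -148406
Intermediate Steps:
-148426 + Q((-7 + 2)*(-4)) = -148426 + (-7 + 2)*(-4) = -148426 - 5*(-4) = -148426 + 20 = -148406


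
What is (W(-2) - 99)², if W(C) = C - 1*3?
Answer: 10816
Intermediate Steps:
W(C) = -3 + C (W(C) = C - 3 = -3 + C)
(W(-2) - 99)² = ((-3 - 2) - 99)² = (-5 - 99)² = (-104)² = 10816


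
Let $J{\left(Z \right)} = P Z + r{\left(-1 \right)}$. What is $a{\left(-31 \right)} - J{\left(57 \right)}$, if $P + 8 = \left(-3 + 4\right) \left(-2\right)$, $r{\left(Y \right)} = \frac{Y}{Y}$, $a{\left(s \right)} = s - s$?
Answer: $569$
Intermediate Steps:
$a{\left(s \right)} = 0$
$r{\left(Y \right)} = 1$
$P = -10$ ($P = -8 + \left(-3 + 4\right) \left(-2\right) = -8 + 1 \left(-2\right) = -8 - 2 = -10$)
$J{\left(Z \right)} = 1 - 10 Z$ ($J{\left(Z \right)} = - 10 Z + 1 = 1 - 10 Z$)
$a{\left(-31 \right)} - J{\left(57 \right)} = 0 - \left(1 - 570\right) = 0 - -569 = 0 + 569 = 569$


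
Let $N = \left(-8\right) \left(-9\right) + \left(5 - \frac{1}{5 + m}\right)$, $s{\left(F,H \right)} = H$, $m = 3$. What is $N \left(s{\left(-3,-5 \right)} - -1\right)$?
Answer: $- \frac{615}{2} \approx -307.5$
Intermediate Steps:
$N = \frac{615}{8}$ ($N = \left(-8\right) \left(-9\right) + \left(5 - \frac{1}{5 + 3}\right) = 72 + \left(5 - \frac{1}{8}\right) = 72 + \frac{39}{8} = \frac{615}{8} \approx 76.875$)
$N \left(s{\left(-3,-5 \right)} - -1\right) = \frac{615 \left(-5 - -1\right)}{8} = \frac{615 \left(-5 + 1\right)}{8} = \frac{615}{8} \left(-4\right) = - \frac{615}{2}$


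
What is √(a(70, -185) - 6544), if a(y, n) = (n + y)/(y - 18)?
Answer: 7*I*√90311/26 ≈ 80.909*I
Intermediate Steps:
a(y, n) = (n + y)/(-18 + y)
√(a(70, -185) - 6544) = √((-185 + 70)/(-18 + 70) - 6544) = √(-115/52 - 6544) = √(-340403/52) = 7*I*√90311/26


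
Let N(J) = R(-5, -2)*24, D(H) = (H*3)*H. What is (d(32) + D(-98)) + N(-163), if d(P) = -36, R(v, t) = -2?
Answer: 28728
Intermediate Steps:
D(H) = 3*H² (D(H) = (3*H)*H = 3*H²)
N(J) = -48 (N(J) = -2*24 = -48)
(d(32) + D(-98)) + N(-163) = (-36 + 3*(-98)²) - 48 = (-36 + 3*9604) - 48 = (-36 + 28812) - 48 = 28776 - 48 = 28728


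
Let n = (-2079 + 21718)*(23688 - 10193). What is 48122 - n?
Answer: -264980183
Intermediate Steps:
n = 265028305 (n = 19639*13495 = 265028305)
48122 - n = 48122 - 1*265028305 = 48122 - 265028305 = -264980183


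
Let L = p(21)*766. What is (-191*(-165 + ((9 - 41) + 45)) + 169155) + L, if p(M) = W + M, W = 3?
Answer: 216571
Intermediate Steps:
p(M) = 3 + M
L = 18384 (L = (3 + 21)*766 = 24*766 = 18384)
(-191*(-165 + ((9 - 41) + 45)) + 169155) + L = (-191*(-165 + ((9 - 41) + 45)) + 169155) + 18384 = (-191*(-165 + (-32 + 45)) + 169155) + 18384 = (-191*(-165 + 13) + 169155) + 18384 = (-191*(-152) + 169155) + 18384 = (29032 + 169155) + 18384 = 198187 + 18384 = 216571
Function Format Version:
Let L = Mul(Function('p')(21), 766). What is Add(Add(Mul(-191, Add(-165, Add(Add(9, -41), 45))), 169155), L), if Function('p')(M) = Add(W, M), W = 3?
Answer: 216571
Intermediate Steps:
Function('p')(M) = Add(3, M)
L = 18384 (L = Mul(Add(3, 21), 766) = Mul(24, 766) = 18384)
Add(Add(Mul(-191, Add(-165, Add(Add(9, -41), 45))), 169155), L) = Add(Add(Mul(-191, Add(-165, Add(Add(9, -41), 45))), 169155), 18384) = Add(Add(Mul(-191, Add(-165, Add(-32, 45))), 169155), 18384) = Add(Add(Mul(-191, Add(-165, 13)), 169155), 18384) = Add(Add(Mul(-191, -152), 169155), 18384) = Add(Add(29032, 169155), 18384) = Add(198187, 18384) = 216571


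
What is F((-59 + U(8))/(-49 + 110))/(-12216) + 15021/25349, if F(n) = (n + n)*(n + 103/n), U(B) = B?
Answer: 82903509673/144032181483 ≈ 0.57559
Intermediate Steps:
F(n) = 2*n*(n + 103/n) (F(n) = (2*n)*(n + 103/n) = 2*n*(n + 103/n))
F((-59 + U(8))/(-49 + 110))/(-12216) + 15021/25349 = (206 + 2*((-59 + 8)/(-49 + 110))²)/(-12216) + 15021/25349 = (206 + 2*(-51/61)²)*(-1/12216) + 15021*(1/25349) = (206 + 2*(-51*1/61)²)*(-1/12216) + 15021/25349 = (206 + 2*(-51/61)²)*(-1/12216) + 15021/25349 = (206 + 2*(2601/3721))*(-1/12216) + 15021/25349 = (206 + 5202/3721)*(-1/12216) + 15021/25349 = (771728/3721)*(-1/12216) + 15021/25349 = -96466/5681967 + 15021/25349 = 82903509673/144032181483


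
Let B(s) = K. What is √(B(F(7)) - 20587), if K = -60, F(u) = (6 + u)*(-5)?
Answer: I*√20647 ≈ 143.69*I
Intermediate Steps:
F(u) = -30 - 5*u
B(s) = -60
√(B(F(7)) - 20587) = √(-60 - 20587) = √(-20647) = I*√20647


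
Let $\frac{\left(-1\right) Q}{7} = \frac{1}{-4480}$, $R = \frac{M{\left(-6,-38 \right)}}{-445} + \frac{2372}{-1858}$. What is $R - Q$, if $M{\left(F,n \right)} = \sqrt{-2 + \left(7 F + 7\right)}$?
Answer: $- \frac{759969}{594560} - \frac{i \sqrt{37}}{445} \approx -1.2782 - 0.013669 i$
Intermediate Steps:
$M{\left(F,n \right)} = \sqrt{5 + 7 F}$ ($M{\left(F,n \right)} = \sqrt{-2 + \left(7 + 7 F\right)} = \sqrt{5 + 7 F}$)
$R = - \frac{1186}{929} - \frac{i \sqrt{37}}{445}$ ($R = \frac{\sqrt{5 + 7 \left(-6\right)}}{-445} + \frac{2372}{-1858} = \sqrt{5 - 42} \left(- \frac{1}{445}\right) + 2372 \left(- \frac{1}{1858}\right) = \sqrt{-37} \left(- \frac{1}{445}\right) - \frac{1186}{929} = i \sqrt{37} \left(- \frac{1}{445}\right) - \frac{1186}{929} = - \frac{i \sqrt{37}}{445} - \frac{1186}{929} = - \frac{1186}{929} - \frac{i \sqrt{37}}{445} \approx -1.2766 - 0.013669 i$)
$Q = \frac{1}{640}$ ($Q = - \frac{7}{-4480} = \left(-7\right) \left(- \frac{1}{4480}\right) = \frac{1}{640} \approx 0.0015625$)
$R - Q = \left(- \frac{1186}{929} - \frac{i \sqrt{37}}{445}\right) - \frac{1}{640} = - \frac{759969}{594560} - \frac{i \sqrt{37}}{445}$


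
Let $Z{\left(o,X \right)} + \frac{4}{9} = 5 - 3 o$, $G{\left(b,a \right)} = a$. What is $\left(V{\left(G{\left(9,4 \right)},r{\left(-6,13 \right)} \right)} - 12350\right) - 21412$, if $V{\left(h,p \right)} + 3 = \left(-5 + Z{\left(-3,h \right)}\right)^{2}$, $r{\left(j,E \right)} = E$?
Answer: $- \frac{2729036}{81} \approx -33692.0$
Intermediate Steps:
$Z{\left(o,X \right)} = \frac{41}{9} - 3 o$ ($Z{\left(o,X \right)} = - \frac{4}{9} - \left(-5 + 3 o\right) = \frac{41}{9} - 3 o$)
$V{\left(h,p \right)} = \frac{5686}{81}$ ($V{\left(h,p \right)} = -3 + \left(-5 + \left(\frac{41}{9} - -9\right)\right)^{2} = -3 + \left(-5 + \left(\frac{41}{9} + 9\right)\right)^{2} = -3 + \left(-5 + \frac{122}{9}\right)^{2} = -3 + \left(\frac{77}{9}\right)^{2} = -3 + \frac{5929}{81} = \frac{5686}{81}$)
$\left(V{\left(G{\left(9,4 \right)},r{\left(-6,13 \right)} \right)} - 12350\right) - 21412 = \left(\frac{5686}{81} - 12350\right) - 21412 = - \frac{994664}{81} - 21412 = - \frac{2729036}{81}$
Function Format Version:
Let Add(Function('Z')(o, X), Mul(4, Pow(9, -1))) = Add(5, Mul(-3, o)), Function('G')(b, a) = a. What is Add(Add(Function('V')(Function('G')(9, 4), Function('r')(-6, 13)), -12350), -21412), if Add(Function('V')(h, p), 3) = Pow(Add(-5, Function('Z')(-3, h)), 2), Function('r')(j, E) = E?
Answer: Rational(-2729036, 81) ≈ -33692.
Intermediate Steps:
Function('Z')(o, X) = Add(Rational(41, 9), Mul(-3, o)) (Function('Z')(o, X) = Add(Rational(-4, 9), Add(5, Mul(-3, o))) = Add(Rational(41, 9), Mul(-3, o)))
Function('V')(h, p) = Rational(5686, 81) (Function('V')(h, p) = Add(-3, Pow(Add(-5, Add(Rational(41, 9), Mul(-3, -3))), 2)) = Add(-3, Pow(Add(-5, Add(Rational(41, 9), 9)), 2)) = Add(-3, Pow(Add(-5, Rational(122, 9)), 2)) = Add(-3, Pow(Rational(77, 9), 2)) = Add(-3, Rational(5929, 81)) = Rational(5686, 81))
Add(Add(Function('V')(Function('G')(9, 4), Function('r')(-6, 13)), -12350), -21412) = Add(Add(Rational(5686, 81), -12350), -21412) = Add(Rational(-994664, 81), -21412) = Rational(-2729036, 81)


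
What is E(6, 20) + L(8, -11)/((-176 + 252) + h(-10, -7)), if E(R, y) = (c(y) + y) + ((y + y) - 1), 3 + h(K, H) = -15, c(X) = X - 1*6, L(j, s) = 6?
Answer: 2120/29 ≈ 73.103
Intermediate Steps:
c(X) = -6 + X (c(X) = X - 6 = -6 + X)
h(K, H) = -18 (h(K, H) = -3 - 15 = -18)
E(R, y) = -7 + 4*y (E(R, y) = ((-6 + y) + y) + ((y + y) - 1) = (-6 + 2*y) + (2*y - 1) = (-6 + 2*y) + (-1 + 2*y) = -7 + 4*y)
E(6, 20) + L(8, -11)/((-176 + 252) + h(-10, -7)) = (-7 + 4*20) + 6/((-176 + 252) - 18) = (-7 + 80) + 6/(76 - 18) = 73 + 6/58 = 73 + (1/58)*6 = 73 + 3/29 = 2120/29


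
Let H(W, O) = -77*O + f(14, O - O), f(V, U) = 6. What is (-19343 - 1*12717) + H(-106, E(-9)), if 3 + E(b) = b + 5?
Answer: -31515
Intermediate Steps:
E(b) = 2 + b (E(b) = -3 + (b + 5) = -3 + (5 + b) = 2 + b)
H(W, O) = 6 - 77*O (H(W, O) = -77*O + 6 = 6 - 77*O)
(-19343 - 1*12717) + H(-106, E(-9)) = (-19343 - 1*12717) + (6 - 77*(2 - 9)) = (-19343 - 12717) + (6 - 77*(-7)) = -32060 + (6 + 539) = -32060 + 545 = -31515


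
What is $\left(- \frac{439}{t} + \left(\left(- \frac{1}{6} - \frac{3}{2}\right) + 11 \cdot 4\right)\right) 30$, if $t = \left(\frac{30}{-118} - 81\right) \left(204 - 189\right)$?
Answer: $\frac{3070091}{2397} \approx 1280.8$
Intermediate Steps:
$t = - \frac{71910}{59}$ ($t = \left(30 \left(- \frac{1}{118}\right) - 81\right) 15 = \left(- \frac{15}{59} - 81\right) 15 = \left(- \frac{4794}{59}\right) 15 = - \frac{71910}{59} \approx -1218.8$)
$\left(- \frac{439}{t} + \left(\left(- \frac{1}{6} - \frac{3}{2}\right) + 11 \cdot 4\right)\right) 30 = \left(- \frac{439}{- \frac{71910}{59}} + \left(\left(- \frac{1}{6} - \frac{3}{2}\right) + 11 \cdot 4\right)\right) 30 = \left(\left(-439\right) \left(- \frac{59}{71910}\right) + \left(\left(\left(-1\right) \frac{1}{6} - \frac{3}{2}\right) + 44\right)\right) 30 = \left(\frac{25901}{71910} + \left(\left(- \frac{1}{6} - \frac{3}{2}\right) + 44\right)\right) 30 = \left(\frac{25901}{71910} + \left(- \frac{5}{3} + 44\right)\right) 30 = \left(\frac{25901}{71910} + \frac{127}{3}\right) 30 = \frac{3070091}{71910} \cdot 30 = \frac{3070091}{2397}$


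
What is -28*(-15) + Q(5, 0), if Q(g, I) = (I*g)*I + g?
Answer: 425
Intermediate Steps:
Q(g, I) = g + g*I² (Q(g, I) = g*I² + g = g + g*I²)
-28*(-15) + Q(5, 0) = -28*(-15) + 5*(1 + 0²) = 420 + 5*(1 + 0) = 420 + 5*1 = 420 + 5 = 425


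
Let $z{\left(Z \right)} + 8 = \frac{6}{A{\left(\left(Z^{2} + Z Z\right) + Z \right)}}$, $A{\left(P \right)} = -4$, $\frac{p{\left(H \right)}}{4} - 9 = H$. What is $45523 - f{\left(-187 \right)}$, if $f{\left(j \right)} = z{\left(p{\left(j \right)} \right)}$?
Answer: $\frac{91065}{2} \approx 45533.0$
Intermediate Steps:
$p{\left(H \right)} = 36 + 4 H$
$z{\left(Z \right)} = - \frac{19}{2}$ ($z{\left(Z \right)} = -8 + \frac{6}{-4} = -8 + 6 \left(- \frac{1}{4}\right) = -8 - \frac{3}{2} = - \frac{19}{2}$)
$f{\left(j \right)} = - \frac{19}{2}$
$45523 - f{\left(-187 \right)} = 45523 - - \frac{19}{2} = 45523 + \frac{19}{2} = \frac{91065}{2}$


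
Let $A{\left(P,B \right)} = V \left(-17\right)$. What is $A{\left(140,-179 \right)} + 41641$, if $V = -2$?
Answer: $41675$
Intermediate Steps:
$A{\left(P,B \right)} = 34$ ($A{\left(P,B \right)} = \left(-2\right) \left(-17\right) = 34$)
$A{\left(140,-179 \right)} + 41641 = 34 + 41641 = 41675$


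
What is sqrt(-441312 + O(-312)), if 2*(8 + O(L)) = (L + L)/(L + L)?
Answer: 3*I*sqrt(196142)/2 ≈ 664.32*I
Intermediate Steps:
O(L) = -15/2 (O(L) = -8 + ((L + L)/(L + L))/2 = -8 + ((2*L)/((2*L)))/2 = -8 + ((2*L)*(1/(2*L)))/2 = -8 + (1/2)*1 = -8 + 1/2 = -15/2)
sqrt(-441312 + O(-312)) = sqrt(-441312 - 15/2) = sqrt(-882639/2) = 3*I*sqrt(196142)/2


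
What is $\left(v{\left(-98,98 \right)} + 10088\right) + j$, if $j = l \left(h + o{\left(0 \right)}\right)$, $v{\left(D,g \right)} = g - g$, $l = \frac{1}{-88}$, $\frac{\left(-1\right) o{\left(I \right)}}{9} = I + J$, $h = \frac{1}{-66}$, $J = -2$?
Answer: $\frac{58589917}{5808} \approx 10088.0$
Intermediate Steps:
$h = - \frac{1}{66} \approx -0.015152$
$o{\left(I \right)} = 18 - 9 I$ ($o{\left(I \right)} = - 9 \left(I - 2\right) = - 9 \left(-2 + I\right) = 18 - 9 I$)
$l = - \frac{1}{88} \approx -0.011364$
$v{\left(D,g \right)} = 0$
$j = - \frac{1187}{5808}$ ($j = - \frac{- \frac{1}{66} + \left(18 - 0\right)}{88} = - \frac{- \frac{1}{66} + \left(18 + 0\right)}{88} = - \frac{- \frac{1}{66} + 18}{88} = \left(- \frac{1}{88}\right) \frac{1187}{66} = - \frac{1187}{5808} \approx -0.20437$)
$\left(v{\left(-98,98 \right)} + 10088\right) + j = \left(0 + 10088\right) - \frac{1187}{5808} = 10088 - \frac{1187}{5808} = \frac{58589917}{5808}$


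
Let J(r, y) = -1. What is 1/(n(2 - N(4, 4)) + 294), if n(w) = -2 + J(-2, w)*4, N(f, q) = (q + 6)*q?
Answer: 1/288 ≈ 0.0034722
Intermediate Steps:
N(f, q) = q*(6 + q) (N(f, q) = (6 + q)*q = q*(6 + q))
n(w) = -6 (n(w) = -2 - 1*4 = -2 - 4 = -6)
1/(n(2 - N(4, 4)) + 294) = 1/(-6 + 294) = 1/288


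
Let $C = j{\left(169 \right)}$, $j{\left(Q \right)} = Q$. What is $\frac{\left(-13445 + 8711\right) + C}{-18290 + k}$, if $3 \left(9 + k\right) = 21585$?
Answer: $\frac{4565}{11104} \approx 0.41111$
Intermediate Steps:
$k = 7186$ ($k = -9 + \frac{1}{3} \cdot 21585 = -9 + 7195 = 7186$)
$C = 169$
$\frac{\left(-13445 + 8711\right) + C}{-18290 + k} = \frac{\left(-13445 + 8711\right) + 169}{-18290 + 7186} = \frac{-4734 + 169}{-11104} = \left(-4565\right) \left(- \frac{1}{11104}\right) = \frac{4565}{11104}$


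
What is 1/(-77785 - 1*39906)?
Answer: -1/117691 ≈ -8.4968e-6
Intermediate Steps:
1/(-77785 - 1*39906) = 1/(-77785 - 39906) = 1/(-117691) = -1/117691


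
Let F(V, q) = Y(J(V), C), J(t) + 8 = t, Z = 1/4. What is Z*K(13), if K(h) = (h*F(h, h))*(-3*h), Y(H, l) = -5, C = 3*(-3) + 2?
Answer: 2535/4 ≈ 633.75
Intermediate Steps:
C = -7 (C = -9 + 2 = -7)
Z = ¼ ≈ 0.25000
J(t) = -8 + t
F(V, q) = -5
K(h) = 15*h² (K(h) = (h*(-5))*(-3*h) = (-5*h)*(-3*h) = 15*h²)
Z*K(13) = (15*13²)/4 = (15*169)/4 = (¼)*2535 = 2535/4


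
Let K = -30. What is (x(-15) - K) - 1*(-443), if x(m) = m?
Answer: 458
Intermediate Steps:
(x(-15) - K) - 1*(-443) = (-15 - 1*(-30)) - 1*(-443) = (-15 + 30) + 443 = 15 + 443 = 458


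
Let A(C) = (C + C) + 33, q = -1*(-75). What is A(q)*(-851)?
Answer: -155733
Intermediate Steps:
q = 75
A(C) = 33 + 2*C (A(C) = 2*C + 33 = 33 + 2*C)
A(q)*(-851) = (33 + 2*75)*(-851) = (33 + 150)*(-851) = 183*(-851) = -155733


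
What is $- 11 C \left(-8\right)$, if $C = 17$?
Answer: $1496$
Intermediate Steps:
$- 11 C \left(-8\right) = \left(-11\right) 17 \left(-8\right) = \left(-187\right) \left(-8\right) = 1496$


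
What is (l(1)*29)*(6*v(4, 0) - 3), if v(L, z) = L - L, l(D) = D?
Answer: -87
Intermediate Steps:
v(L, z) = 0
(l(1)*29)*(6*v(4, 0) - 3) = (1*29)*(6*0 - 3) = 29*(0 - 3) = 29*(-3) = -87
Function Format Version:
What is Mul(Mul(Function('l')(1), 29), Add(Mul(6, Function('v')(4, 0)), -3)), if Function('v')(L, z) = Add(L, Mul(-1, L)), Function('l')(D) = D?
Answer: -87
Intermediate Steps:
Function('v')(L, z) = 0
Mul(Mul(Function('l')(1), 29), Add(Mul(6, Function('v')(4, 0)), -3)) = Mul(Mul(1, 29), Add(Mul(6, 0), -3)) = Mul(29, Add(0, -3)) = Mul(29, -3) = -87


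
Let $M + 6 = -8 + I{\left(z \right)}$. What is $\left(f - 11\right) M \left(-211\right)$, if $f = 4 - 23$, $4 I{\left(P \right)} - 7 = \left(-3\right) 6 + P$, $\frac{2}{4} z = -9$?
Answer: $- \frac{269025}{2} \approx -1.3451 \cdot 10^{5}$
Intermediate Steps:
$z = -18$ ($z = 2 \left(-9\right) = -18$)
$I{\left(P \right)} = - \frac{11}{4} + \frac{P}{4}$ ($I{\left(P \right)} = \frac{7}{4} + \frac{\left(-3\right) 6 + P}{4} = \frac{7}{4} + \frac{-18 + P}{4} = \frac{7}{4} + \left(- \frac{9}{2} + \frac{P}{4}\right) = - \frac{11}{4} + \frac{P}{4}$)
$M = - \frac{85}{4}$ ($M = -6 + \left(-8 + \left(- \frac{11}{4} + \frac{1}{4} \left(-18\right)\right)\right) = -6 - \frac{61}{4} = - \frac{85}{4} \approx -21.25$)
$f = -19$
$\left(f - 11\right) M \left(-211\right) = \left(-19 - 11\right) \left(- \frac{85}{4}\right) \left(-211\right) = \left(-30\right) \left(- \frac{85}{4}\right) \left(-211\right) = \frac{1275}{2} \left(-211\right) = - \frac{269025}{2}$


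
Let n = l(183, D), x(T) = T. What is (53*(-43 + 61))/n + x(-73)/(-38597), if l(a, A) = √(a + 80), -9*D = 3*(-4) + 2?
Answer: 73/38597 + 954*√263/263 ≈ 58.828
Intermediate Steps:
D = 10/9 (D = -(3*(-4) + 2)/9 = -(-12 + 2)/9 = -⅑*(-10) = 10/9 ≈ 1.1111)
l(a, A) = √(80 + a)
n = √263 (n = √(80 + 183) = √263 ≈ 16.217)
(53*(-43 + 61))/n + x(-73)/(-38597) = (53*(-43 + 61))/(√263) - 73/(-38597) = (53*18)*(√263/263) - 73*(-1/38597) = 954*(√263/263) + 73/38597 = 954*√263/263 + 73/38597 = 73/38597 + 954*√263/263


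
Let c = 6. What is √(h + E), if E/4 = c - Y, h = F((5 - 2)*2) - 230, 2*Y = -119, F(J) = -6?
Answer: √26 ≈ 5.0990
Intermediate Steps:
Y = -119/2 (Y = (½)*(-119) = -119/2 ≈ -59.500)
h = -236 (h = -6 - 230 = -236)
E = 262 (E = 4*(6 - 1*(-119/2)) = 4*(6 + 119/2) = 4*(131/2) = 262)
√(h + E) = √(-236 + 262) = √26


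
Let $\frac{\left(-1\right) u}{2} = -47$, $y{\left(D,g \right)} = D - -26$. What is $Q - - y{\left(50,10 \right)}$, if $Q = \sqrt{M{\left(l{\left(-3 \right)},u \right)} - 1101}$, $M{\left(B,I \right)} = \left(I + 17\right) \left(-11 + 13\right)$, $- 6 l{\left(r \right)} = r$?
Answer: $76 + i \sqrt{879} \approx 76.0 + 29.648 i$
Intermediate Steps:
$y{\left(D,g \right)} = 26 + D$ ($y{\left(D,g \right)} = D + 26 = 26 + D$)
$l{\left(r \right)} = - \frac{r}{6}$
$u = 94$ ($u = \left(-2\right) \left(-47\right) = 94$)
$M{\left(B,I \right)} = 34 + 2 I$ ($M{\left(B,I \right)} = \left(17 + I\right) 2 = 34 + 2 I$)
$Q = i \sqrt{879}$ ($Q = \sqrt{\left(34 + 2 \cdot 94\right) - 1101} = \sqrt{\left(34 + 188\right) - 1101} = \sqrt{222 - 1101} = \sqrt{-879} = i \sqrt{879} \approx 29.648 i$)
$Q - - y{\left(50,10 \right)} = i \sqrt{879} - - (26 + 50) = i \sqrt{879} - \left(-1\right) 76 = i \sqrt{879} - -76 = i \sqrt{879} + 76 = 76 + i \sqrt{879}$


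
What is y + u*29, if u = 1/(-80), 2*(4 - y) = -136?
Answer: 5731/80 ≈ 71.637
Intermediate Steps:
y = 72 (y = 4 - ½*(-136) = 4 + 68 = 72)
u = -1/80 ≈ -0.012500
y + u*29 = 72 - 1/80*29 = 72 - 29/80 = 5731/80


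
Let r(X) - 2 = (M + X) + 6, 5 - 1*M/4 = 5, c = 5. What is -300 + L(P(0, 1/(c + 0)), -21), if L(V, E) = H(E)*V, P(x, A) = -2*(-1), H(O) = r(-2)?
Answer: -288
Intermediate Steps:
M = 0 (M = 20 - 4*5 = 20 - 20 = 0)
r(X) = 8 + X (r(X) = 2 + ((0 + X) + 6) = 2 + (X + 6) = 2 + (6 + X) = 8 + X)
H(O) = 6 (H(O) = 8 - 2 = 6)
P(x, A) = 2
L(V, E) = 6*V
-300 + L(P(0, 1/(c + 0)), -21) = -300 + 6*2 = -300 + 12 = -288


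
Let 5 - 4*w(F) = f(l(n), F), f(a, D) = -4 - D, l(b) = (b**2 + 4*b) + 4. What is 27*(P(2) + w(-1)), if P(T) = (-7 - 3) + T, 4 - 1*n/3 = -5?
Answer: -162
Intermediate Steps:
n = 27 (n = 12 - 3*(-5) = 12 + 15 = 27)
l(b) = 4 + b**2 + 4*b
w(F) = 9/4 + F/4 (w(F) = 5/4 - (-4 - F)/4 = 5/4 + (1 + F/4) = 9/4 + F/4)
P(T) = -10 + T
27*(P(2) + w(-1)) = 27*((-10 + 2) + (9/4 + (1/4)*(-1))) = 27*(-8 + (9/4 - 1/4)) = 27*(-8 + 2) = 27*(-6) = -162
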